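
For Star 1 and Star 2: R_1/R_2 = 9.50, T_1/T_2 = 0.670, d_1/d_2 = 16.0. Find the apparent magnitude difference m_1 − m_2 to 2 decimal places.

L_1/L_2 = (9.50)²(0.670)⁴ = 18.19.
F_1/F_2 = (L_1/L_2)/(d_1/d_2)² = 18.19/256.0 = 0.07104.
m_1 − m_2 = −2.5 log₁₀(0.07104) = 2.87.

2.87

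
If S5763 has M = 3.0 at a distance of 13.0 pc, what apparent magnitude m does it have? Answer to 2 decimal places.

3.57

m = M + 5 log₁₀(d/10 pc) = 3.0 + 5 log₁₀(13.0/10)
  = 3.0 + 5 × 0.114 = 3.0 + 0.57 = 3.57.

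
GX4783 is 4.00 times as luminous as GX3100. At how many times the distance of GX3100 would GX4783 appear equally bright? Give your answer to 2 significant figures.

Equal flux requires L_GX4783/d_GX4783² = L_GX3100/d_GX3100², so d_GX4783/d_GX3100 = √(L_GX4783/L_GX3100)
= √(4.00) = 2.000.

2.0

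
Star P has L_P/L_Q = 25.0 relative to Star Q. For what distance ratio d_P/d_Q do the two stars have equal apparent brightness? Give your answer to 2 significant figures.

5.0

Equal flux requires L_P/d_P² = L_Q/d_Q², so d_P/d_Q = √(L_P/L_Q)
= √(25.0) = 5.000.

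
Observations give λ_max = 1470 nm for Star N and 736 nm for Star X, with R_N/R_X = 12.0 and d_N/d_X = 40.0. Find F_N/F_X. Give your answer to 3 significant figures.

Wien's law: T_N/T_X = λ_X/λ_N = 736/1470 = 0.5007.
L_N/L_X = (R_N/R_X)²(T_N/T_X)⁴ = (12.0)²(0.5007)⁴ = 9.049.
F_N/F_X = (L_N/L_X)/(d_N/d_X)² = 9.049/(40.0)² = 0.005656.

0.00566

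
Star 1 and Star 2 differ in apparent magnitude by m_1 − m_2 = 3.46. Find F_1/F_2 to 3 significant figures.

F_1/F_2 = 10^(−(m_1 − m_2)/2.5) = 10^(-3.46/2.5) = 10^-1.384 = 0.04130.

0.0413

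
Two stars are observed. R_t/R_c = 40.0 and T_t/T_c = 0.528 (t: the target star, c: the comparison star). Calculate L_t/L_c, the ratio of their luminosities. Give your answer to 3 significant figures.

From the Stefan–Boltzmann law, L ∝ R²T⁴, so
L_t/L_c = (R_t/R_c)² (T_t/T_c)⁴ = (40.0)² × (0.528)⁴ = 1600 × 0.07772 = 124.4.

124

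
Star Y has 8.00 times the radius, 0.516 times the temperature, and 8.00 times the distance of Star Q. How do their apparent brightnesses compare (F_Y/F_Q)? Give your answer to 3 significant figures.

0.0709

L_Y/L_Q = (R_Y/R_Q)²(T_Y/T_Q)⁴ = (8.00)² × (0.516)⁴ = 4.537.
F_Y/F_Q = (L_Y/L_Q)/(d_Y/d_Q)² = 4.537 / (8.00)² = 0.07089.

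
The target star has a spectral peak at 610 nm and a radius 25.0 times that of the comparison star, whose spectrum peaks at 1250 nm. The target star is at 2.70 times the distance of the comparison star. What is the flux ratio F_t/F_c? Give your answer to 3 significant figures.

1.51×10^3

Wien's law: T_t/T_c = λ_c/λ_t = 1250/610 = 2.049.
L_t/L_c = (R_t/R_c)²(T_t/T_c)⁴ = (25.0)²(2.049)⁴ = 1.102×10^4.
F_t/F_c = (L_t/L_c)/(d_t/d_c)² = 1.102×10^4/(2.70)² = 1512.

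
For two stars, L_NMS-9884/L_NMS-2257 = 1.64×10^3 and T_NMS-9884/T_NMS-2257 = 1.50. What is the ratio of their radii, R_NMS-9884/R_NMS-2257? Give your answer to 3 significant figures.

18.0

L ∝ R²T⁴ gives R ∝ √L / T², so
R_NMS-9884/R_NMS-2257 = √(1.64×10^3) / (1.50)² = 40.50 / 2.250 = 18.00.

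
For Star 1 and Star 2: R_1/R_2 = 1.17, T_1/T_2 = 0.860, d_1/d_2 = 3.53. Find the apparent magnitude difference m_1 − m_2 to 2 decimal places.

3.05

L_1/L_2 = (1.17)²(0.860)⁴ = 0.7488.
F_1/F_2 = (L_1/L_2)/(d_1/d_2)² = 0.7488/12.46 = 0.06009.
m_1 − m_2 = −2.5 log₁₀(0.06009) = 3.05.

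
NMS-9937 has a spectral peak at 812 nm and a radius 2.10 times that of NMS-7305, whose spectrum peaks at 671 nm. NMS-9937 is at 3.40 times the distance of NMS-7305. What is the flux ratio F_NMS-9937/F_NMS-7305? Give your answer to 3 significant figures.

0.178

Wien's law: T_NMS-9937/T_NMS-7305 = λ_NMS-7305/λ_NMS-9937 = 671/812 = 0.8264.
L_NMS-9937/L_NMS-7305 = (R_NMS-9937/R_NMS-7305)²(T_NMS-9937/T_NMS-7305)⁴ = (2.10)²(0.8264)⁴ = 2.056.
F_NMS-9937/F_NMS-7305 = (L_NMS-9937/L_NMS-7305)/(d_NMS-9937/d_NMS-7305)² = 2.056/(3.40)² = 0.1779.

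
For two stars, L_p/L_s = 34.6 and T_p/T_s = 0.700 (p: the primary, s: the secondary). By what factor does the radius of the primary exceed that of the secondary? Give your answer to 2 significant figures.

L ∝ R²T⁴ gives R ∝ √L / T², so
R_p/R_s = √(34.6) / (0.700)² = 5.882 / 0.4900 = 12.00.

12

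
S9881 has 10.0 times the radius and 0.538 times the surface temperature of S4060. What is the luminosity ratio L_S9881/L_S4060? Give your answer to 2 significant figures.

8.4

From the Stefan–Boltzmann law, L ∝ R²T⁴, so
L_S9881/L_S4060 = (R_S9881/R_S4060)² (T_S9881/T_S4060)⁴ = (10.0)² × (0.538)⁴ = 100.0 × 0.08378 = 8.378.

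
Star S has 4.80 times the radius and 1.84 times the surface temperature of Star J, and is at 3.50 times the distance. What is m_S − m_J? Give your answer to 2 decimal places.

L_S/L_J = (4.80)²(1.84)⁴ = 264.1.
F_S/F_J = (L_S/L_J)/(d_S/d_J)² = 264.1/12.25 = 21.56.
m_S − m_J = −2.5 log₁₀(21.56) = -3.33.

-3.33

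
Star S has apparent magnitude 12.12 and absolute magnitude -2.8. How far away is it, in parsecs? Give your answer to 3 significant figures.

9.64×10^3 pc

m − M = 5 log₁₀(d/10 pc)
12.12 − (-2.8) = 14.92 = 5 log₁₀(d/10)
d = 10 × 10^(14.92/5) = 10 × 10^2.984 = 9638 pc.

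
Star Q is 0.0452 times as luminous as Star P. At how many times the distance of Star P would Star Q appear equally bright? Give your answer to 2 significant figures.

Equal flux requires L_Q/d_Q² = L_P/d_P², so d_Q/d_P = √(L_Q/L_P)
= √(0.0452) = 0.2126.

0.21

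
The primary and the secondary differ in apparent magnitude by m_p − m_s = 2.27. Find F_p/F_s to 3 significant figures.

0.124

F_p/F_s = 10^(−(m_p − m_s)/2.5) = 10^(-2.27/2.5) = 10^-0.908 = 0.1236.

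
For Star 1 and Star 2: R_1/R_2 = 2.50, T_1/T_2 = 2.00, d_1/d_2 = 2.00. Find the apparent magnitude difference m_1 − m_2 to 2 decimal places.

L_1/L_2 = (2.50)²(2.00)⁴ = 100.0.
F_1/F_2 = (L_1/L_2)/(d_1/d_2)² = 100.0/4.000 = 25.00.
m_1 − m_2 = −2.5 log₁₀(25.00) = -3.49.

-3.49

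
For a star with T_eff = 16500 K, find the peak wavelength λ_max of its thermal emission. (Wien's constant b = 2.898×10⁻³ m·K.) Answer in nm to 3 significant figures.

176 nm

λ_max = b/T = 2.898×10⁻³ / 16500 = 1.76×10^-7 m = 175.6 nm.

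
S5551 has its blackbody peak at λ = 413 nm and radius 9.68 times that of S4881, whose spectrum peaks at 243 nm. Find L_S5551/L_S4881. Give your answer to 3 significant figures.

Wien's law gives T ∝ 1/λ_max, so T_S5551/T_S4881 = λ_S4881/λ_S5551 = 243/413 = 0.5884.
Then L ∝ R²T⁴ gives L_S5551/L_S4881 = (9.68)² × (0.5884)⁴ = 93.70 × 0.1198 = 11.23.

11.2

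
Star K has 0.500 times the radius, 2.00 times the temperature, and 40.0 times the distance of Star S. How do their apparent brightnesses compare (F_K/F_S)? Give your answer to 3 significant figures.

L_K/L_S = (R_K/R_S)²(T_K/T_S)⁴ = (0.500)² × (2.00)⁴ = 4.000.
F_K/F_S = (L_K/L_S)/(d_K/d_S)² = 4.000 / (40.0)² = 0.002500.

0.00250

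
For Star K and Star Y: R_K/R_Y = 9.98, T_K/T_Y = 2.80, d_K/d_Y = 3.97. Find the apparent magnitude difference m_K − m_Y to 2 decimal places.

L_K/L_Y = (9.98)²(2.80)⁴ = 6122.
F_K/F_Y = (L_K/L_Y)/(d_K/d_Y)² = 6122/15.76 = 388.4.
m_K − m_Y = −2.5 log₁₀(388.4) = -6.47.

-6.47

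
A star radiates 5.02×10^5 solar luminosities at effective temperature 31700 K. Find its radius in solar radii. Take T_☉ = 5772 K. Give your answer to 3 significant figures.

R/R_☉ = √(L/L_☉) / (T/T_☉)² = √(5.02×10^5) / (5.492)²
       = 708.5 / 30.16 = 23.49.

23.5 solar radii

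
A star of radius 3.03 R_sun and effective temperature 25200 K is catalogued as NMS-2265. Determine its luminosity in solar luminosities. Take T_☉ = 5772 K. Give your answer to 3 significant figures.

L/L_☉ = (R/R_☉)² (T/T_☉)⁴ = (3.03)² × (25200/5772)⁴
       = 9.181 × (4.366)⁴ = 9.181 × 363.3 = 3336.

3.34×10^3 solar luminosities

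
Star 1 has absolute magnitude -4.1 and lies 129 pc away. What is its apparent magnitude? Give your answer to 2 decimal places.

m = M + 5 log₁₀(d/10 pc) = -4.1 + 5 log₁₀(129/10)
  = -4.1 + 5 × 1.111 = -4.1 + 5.55 = 1.45.

1.45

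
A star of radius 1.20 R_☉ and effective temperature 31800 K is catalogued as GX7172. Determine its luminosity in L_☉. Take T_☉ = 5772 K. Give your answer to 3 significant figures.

L/L_☉ = (R/R_☉)² (T/T_☉)⁴ = (1.20)² × (31800/5772)⁴
       = 1.440 × (5.509)⁴ = 1.440 × 921.3 = 1327.

1.33×10^3 L_☉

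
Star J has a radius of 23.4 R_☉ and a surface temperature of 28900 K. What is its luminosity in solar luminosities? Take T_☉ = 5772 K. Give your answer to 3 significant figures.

3.44×10^5 solar luminosities

L/L_☉ = (R/R_☉)² (T/T_☉)⁴ = (23.4)² × (28900/5772)⁴
       = 547.6 × (5.007)⁴ = 547.6 × 628.5 = 3.441×10^5.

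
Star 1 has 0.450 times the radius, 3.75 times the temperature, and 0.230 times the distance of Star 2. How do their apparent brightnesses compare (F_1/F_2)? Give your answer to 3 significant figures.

757

L_1/L_2 = (R_1/R_2)²(T_1/T_2)⁴ = (0.450)² × (3.75)⁴ = 40.05.
F_1/F_2 = (L_1/L_2)/(d_1/d_2)² = 40.05 / (0.230)² = 757.0.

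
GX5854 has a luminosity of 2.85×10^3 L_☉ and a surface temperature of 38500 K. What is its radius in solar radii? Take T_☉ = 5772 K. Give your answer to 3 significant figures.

1.20 solar radii

R/R_☉ = √(L/L_☉) / (T/T_☉)² = √(2.85×10^3) / (6.670)²
       = 53.39 / 44.49 = 1.200.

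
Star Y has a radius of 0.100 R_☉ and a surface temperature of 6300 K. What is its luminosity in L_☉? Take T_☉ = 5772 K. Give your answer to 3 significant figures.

0.0142 L_☉

L/L_☉ = (R/R_☉)² (T/T_☉)⁴ = (0.100)² × (6300/5772)⁴
       = 0.01000 × (1.091)⁴ = 0.01000 × 1.419 = 0.01419.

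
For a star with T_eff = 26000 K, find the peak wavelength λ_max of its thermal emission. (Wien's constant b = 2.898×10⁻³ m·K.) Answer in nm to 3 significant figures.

λ_max = b/T = 2.898×10⁻³ / 26000 = 1.11×10^-7 m = 111.5 nm.

111 nm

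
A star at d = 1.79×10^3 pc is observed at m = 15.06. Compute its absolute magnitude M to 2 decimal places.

M = m − 5 log₁₀(d/10 pc) = 15.06 − 5 log₁₀(1.79×10^3/10)
  = 15.06 − 5 × 2.253 = 15.06 − 11.26 = 3.80.

3.80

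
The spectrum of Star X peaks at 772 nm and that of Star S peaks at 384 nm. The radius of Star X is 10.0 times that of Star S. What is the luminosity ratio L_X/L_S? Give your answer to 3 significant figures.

6.12

Wien's law gives T ∝ 1/λ_max, so T_X/T_S = λ_S/λ_X = 384/772 = 0.4974.
Then L ∝ R²T⁴ gives L_X/L_S = (10.0)² × (0.4974)⁴ = 100.0 × 0.06121 = 6.121.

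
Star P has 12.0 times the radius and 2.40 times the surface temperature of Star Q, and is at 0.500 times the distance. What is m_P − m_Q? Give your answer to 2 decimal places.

L_P/L_Q = (12.0)²(2.40)⁴ = 4778.
F_P/F_Q = (L_P/L_Q)/(d_P/d_Q)² = 4778/0.2500 = 1.911×10^4.
m_P − m_Q = −2.5 log₁₀(1.911×10^4) = -10.70.

-10.70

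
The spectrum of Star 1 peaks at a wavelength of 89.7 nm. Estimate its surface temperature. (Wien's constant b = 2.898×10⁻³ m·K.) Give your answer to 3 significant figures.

T = b/λ_max = 2.898×10⁻³ / (89.7×10⁻⁹) = 3.231×10^4 K.

3.23×10^4 K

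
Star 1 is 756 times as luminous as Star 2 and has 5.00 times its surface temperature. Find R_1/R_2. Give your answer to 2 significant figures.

L ∝ R²T⁴ gives R ∝ √L / T², so
R_1/R_2 = √(756) / (5.00)² = 27.50 / 25.00 = 1.100.

1.1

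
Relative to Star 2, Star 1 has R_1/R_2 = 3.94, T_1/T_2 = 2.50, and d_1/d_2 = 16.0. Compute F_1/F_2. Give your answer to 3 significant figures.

2.37

L_1/L_2 = (R_1/R_2)²(T_1/T_2)⁴ = (3.94)² × (2.50)⁴ = 606.4.
F_1/F_2 = (L_1/L_2)/(d_1/d_2)² = 606.4 / (16.0)² = 2.369.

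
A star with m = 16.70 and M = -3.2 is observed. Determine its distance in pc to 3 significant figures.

m − M = 5 log₁₀(d/10 pc)
16.70 − (-3.2) = 19.90 = 5 log₁₀(d/10)
d = 10 × 10^(19.90/5) = 10 × 10^3.980 = 9.550×10^4 pc.

9.55×10^4 pc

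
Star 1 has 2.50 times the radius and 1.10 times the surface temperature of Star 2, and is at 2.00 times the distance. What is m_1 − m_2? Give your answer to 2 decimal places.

-0.90

L_1/L_2 = (2.50)²(1.10)⁴ = 9.151.
F_1/F_2 = (L_1/L_2)/(d_1/d_2)² = 9.151/4.000 = 2.288.
m_1 − m_2 = −2.5 log₁₀(2.288) = -0.90.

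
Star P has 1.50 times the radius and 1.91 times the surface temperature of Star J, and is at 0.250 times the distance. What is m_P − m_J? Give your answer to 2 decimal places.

L_P/L_J = (1.50)²(1.91)⁴ = 29.94.
F_P/F_J = (L_P/L_J)/(d_P/d_J)² = 29.94/0.06250 = 479.1.
m_P − m_J = −2.5 log₁₀(479.1) = -6.70.

-6.70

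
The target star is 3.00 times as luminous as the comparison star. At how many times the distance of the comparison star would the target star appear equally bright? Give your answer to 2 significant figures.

1.7

Equal flux requires L_t/d_t² = L_c/d_c², so d_t/d_c = √(L_t/L_c)
= √(3.00) = 1.732.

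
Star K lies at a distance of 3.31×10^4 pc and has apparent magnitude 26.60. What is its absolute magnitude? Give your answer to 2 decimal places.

M = m − 5 log₁₀(d/10 pc) = 26.60 − 5 log₁₀(3.31×10^4/10)
  = 26.60 − 5 × 3.520 = 26.60 − 17.60 = 9.00.

9.00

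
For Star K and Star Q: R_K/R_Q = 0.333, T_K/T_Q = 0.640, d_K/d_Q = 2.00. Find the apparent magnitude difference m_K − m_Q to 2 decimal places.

5.83

L_K/L_Q = (0.333)²(0.640)⁴ = 0.01860.
F_K/F_Q = (L_K/L_Q)/(d_K/d_Q)² = 0.01860/4.000 = 0.004651.
m_K − m_Q = −2.5 log₁₀(0.004651) = 5.83.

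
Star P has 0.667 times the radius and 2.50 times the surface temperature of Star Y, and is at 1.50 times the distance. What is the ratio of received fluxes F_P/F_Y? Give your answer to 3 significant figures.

L_P/L_Y = (R_P/R_Y)²(T_P/T_Y)⁴ = (0.667)² × (2.50)⁴ = 17.38.
F_P/F_Y = (L_P/L_Y)/(d_P/d_Y)² = 17.38 / (1.50)² = 7.724.

7.72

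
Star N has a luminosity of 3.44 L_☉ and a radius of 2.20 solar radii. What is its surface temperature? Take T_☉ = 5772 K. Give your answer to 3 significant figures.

T/T_☉ = (L/L_☉)^(1/4) / (R/R_☉)^(1/2)
T = 5772 × (3.44)^(1/4) / √(2.20) = 5772 × 1.362 / 1.483 = 5300 K.

5.30×10^3 K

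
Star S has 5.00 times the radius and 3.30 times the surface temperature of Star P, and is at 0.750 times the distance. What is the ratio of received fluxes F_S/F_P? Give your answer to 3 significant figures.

5.27×10^3

L_S/L_P = (R_S/R_P)²(T_S/T_P)⁴ = (5.00)² × (3.30)⁴ = 2965.
F_S/F_P = (L_S/L_P)/(d_S/d_P)² = 2965 / (0.750)² = 5271.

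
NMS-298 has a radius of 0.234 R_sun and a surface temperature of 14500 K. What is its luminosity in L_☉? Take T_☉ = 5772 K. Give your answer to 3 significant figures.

L/L_☉ = (R/R_☉)² (T/T_☉)⁴ = (0.234)² × (14500/5772)⁴
       = 0.05476 × (2.512)⁴ = 0.05476 × 39.83 = 2.181.

2.18 L_☉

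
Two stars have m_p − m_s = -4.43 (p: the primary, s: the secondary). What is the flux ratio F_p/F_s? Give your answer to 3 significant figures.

F_p/F_s = 10^(−(m_p − m_s)/2.5) = 10^(4.43/2.5) = 10^1.772 = 59.16.

59.2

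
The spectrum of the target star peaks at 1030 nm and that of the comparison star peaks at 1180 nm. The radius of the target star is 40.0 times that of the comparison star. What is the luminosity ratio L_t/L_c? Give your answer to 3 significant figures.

Wien's law gives T ∝ 1/λ_max, so T_t/T_c = λ_c/λ_t = 1180/1030 = 1.146.
Then L ∝ R²T⁴ gives L_t/L_c = (40.0)² × (1.146)⁴ = 1600 × 1.723 = 2756.

2.76×10^3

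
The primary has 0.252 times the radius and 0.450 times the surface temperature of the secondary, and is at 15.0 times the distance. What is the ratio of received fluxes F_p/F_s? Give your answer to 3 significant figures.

1.16×10^-5

L_p/L_s = (R_p/R_s)²(T_p/T_s)⁴ = (0.252)² × (0.450)⁴ = 0.002604.
F_p/F_s = (L_p/L_s)/(d_p/d_s)² = 0.002604 / (15.0)² = 1.157×10^-5.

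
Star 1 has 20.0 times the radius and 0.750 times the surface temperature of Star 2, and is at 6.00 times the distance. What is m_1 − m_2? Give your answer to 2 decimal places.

-1.37

L_1/L_2 = (20.0)²(0.750)⁴ = 126.6.
F_1/F_2 = (L_1/L_2)/(d_1/d_2)² = 126.6/36.00 = 3.516.
m_1 − m_2 = −2.5 log₁₀(3.516) = -1.37.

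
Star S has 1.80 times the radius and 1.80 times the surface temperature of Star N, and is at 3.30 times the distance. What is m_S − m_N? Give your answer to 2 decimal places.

-1.24

L_S/L_N = (1.80)²(1.80)⁴ = 34.01.
F_S/F_N = (L_S/L_N)/(d_S/d_N)² = 34.01/10.89 = 3.123.
m_S − m_N = −2.5 log₁₀(3.123) = -1.24.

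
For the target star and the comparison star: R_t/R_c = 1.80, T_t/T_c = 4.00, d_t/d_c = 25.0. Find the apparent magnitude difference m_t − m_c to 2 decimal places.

L_t/L_c = (1.80)²(4.00)⁴ = 829.4.
F_t/F_c = (L_t/L_c)/(d_t/d_c)² = 829.4/625.0 = 1.327.
m_t − m_c = −2.5 log₁₀(1.327) = -0.31.

-0.31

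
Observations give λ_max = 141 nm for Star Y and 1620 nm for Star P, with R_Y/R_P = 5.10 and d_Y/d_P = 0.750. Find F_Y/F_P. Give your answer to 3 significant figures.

Wien's law: T_Y/T_P = λ_P/λ_Y = 1620/141 = 11.49.
L_Y/L_P = (R_Y/R_P)²(T_Y/T_P)⁴ = (5.10)²(11.49)⁴ = 4.532×10^5.
F_Y/F_P = (L_Y/L_P)/(d_Y/d_P)² = 4.532×10^5/(0.750)² = 8.058×10^5.

8.06×10^5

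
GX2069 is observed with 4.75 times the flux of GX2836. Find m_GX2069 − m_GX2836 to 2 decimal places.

m_GX2069 − m_GX2836 = −2.5 log₁₀(F_GX2069/F_GX2836) = −2.5 log₁₀(4.75) = −2.5 × (0.677) = -1.692.

-1.69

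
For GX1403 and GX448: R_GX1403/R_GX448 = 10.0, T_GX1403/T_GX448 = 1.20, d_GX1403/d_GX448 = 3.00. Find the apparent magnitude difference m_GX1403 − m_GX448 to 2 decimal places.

L_GX1403/L_GX448 = (10.0)²(1.20)⁴ = 207.4.
F_GX1403/F_GX448 = (L_GX1403/L_GX448)/(d_GX1403/d_GX448)² = 207.4/9.000 = 23.04.
m_GX1403 − m_GX448 = −2.5 log₁₀(23.04) = -3.41.

-3.41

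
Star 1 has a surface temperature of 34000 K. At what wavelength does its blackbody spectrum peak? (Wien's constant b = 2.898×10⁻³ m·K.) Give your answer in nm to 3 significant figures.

85.2 nm

λ_max = b/T = 2.898×10⁻³ / 34000 = 8.52×10^-8 m = 85.24 nm.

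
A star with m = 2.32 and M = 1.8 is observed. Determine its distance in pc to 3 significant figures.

12.7 pc

m − M = 5 log₁₀(d/10 pc)
2.32 − (1.8) = 0.52 = 5 log₁₀(d/10)
d = 10 × 10^(0.52/5) = 10 × 10^0.104 = 12.71 pc.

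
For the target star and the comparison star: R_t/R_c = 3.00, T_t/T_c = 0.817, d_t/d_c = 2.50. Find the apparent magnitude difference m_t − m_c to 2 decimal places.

L_t/L_c = (3.00)²(0.817)⁴ = 4.010.
F_t/F_c = (L_t/L_c)/(d_t/d_c)² = 4.010/6.250 = 0.6416.
m_t − m_c = −2.5 log₁₀(0.6416) = 0.48.

0.48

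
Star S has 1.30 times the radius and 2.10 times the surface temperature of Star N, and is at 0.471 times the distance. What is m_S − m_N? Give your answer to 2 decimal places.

-5.43

L_S/L_N = (1.30)²(2.10)⁴ = 32.87.
F_S/F_N = (L_S/L_N)/(d_S/d_N)² = 32.87/0.2218 = 148.2.
m_S − m_N = −2.5 log₁₀(148.2) = -5.43.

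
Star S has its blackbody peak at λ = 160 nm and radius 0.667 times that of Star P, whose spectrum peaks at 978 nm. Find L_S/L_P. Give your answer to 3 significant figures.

621

Wien's law gives T ∝ 1/λ_max, so T_S/T_P = λ_P/λ_S = 978/160 = 6.112.
Then L ∝ R²T⁴ gives L_S/L_P = (0.667)² × (6.112)⁴ = 0.4449 × 1396 = 621.1.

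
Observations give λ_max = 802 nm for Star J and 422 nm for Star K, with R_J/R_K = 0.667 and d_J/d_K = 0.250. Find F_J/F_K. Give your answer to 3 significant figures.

Wien's law: T_J/T_K = λ_K/λ_J = 422/802 = 0.5262.
L_J/L_K = (R_J/R_K)²(T_J/T_K)⁴ = (0.667)²(0.5262)⁴ = 0.03410.
F_J/F_K = (L_J/L_K)/(d_J/d_K)² = 0.03410/(0.250)² = 0.5457.

0.546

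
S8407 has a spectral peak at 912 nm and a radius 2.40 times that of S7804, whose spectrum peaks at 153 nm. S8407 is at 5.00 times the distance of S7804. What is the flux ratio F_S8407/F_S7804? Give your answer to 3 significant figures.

1.83×10^-4

Wien's law: T_S8407/T_S7804 = λ_S7804/λ_S8407 = 153/912 = 0.1678.
L_S8407/L_S7804 = (R_S8407/R_S7804)²(T_S8407/T_S7804)⁴ = (2.40)²(0.1678)⁴ = 0.004563.
F_S8407/F_S7804 = (L_S8407/L_S7804)/(d_S8407/d_S7804)² = 0.004563/(5.00)² = 1.825×10^-4.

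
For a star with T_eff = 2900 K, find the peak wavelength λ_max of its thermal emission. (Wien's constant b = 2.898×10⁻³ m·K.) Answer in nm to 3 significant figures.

λ_max = b/T = 2.898×10⁻³ / 2900 = 9.99×10^-7 m = 999.3 nm.

999 nm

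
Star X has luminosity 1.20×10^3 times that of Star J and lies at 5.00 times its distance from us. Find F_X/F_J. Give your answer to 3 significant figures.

48.0

F = L/(4πd²), so F_X/F_J = (L_X/L_J) / (d_X/d_J)²
= 1.20×10^3 / (5.00)² = 1.20×10^3 / 25.00 = 48.00.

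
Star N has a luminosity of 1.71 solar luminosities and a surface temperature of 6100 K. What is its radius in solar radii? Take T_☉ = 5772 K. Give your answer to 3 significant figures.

R/R_☉ = √(L/L_☉) / (T/T_☉)² = √(1.71) / (1.057)²
       = 1.308 / 1.117 = 1.171.

1.17 solar radii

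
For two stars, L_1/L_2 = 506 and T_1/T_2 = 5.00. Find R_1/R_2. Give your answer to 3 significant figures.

0.900

L ∝ R²T⁴ gives R ∝ √L / T², so
R_1/R_2 = √(506) / (5.00)² = 22.49 / 25.00 = 0.8998.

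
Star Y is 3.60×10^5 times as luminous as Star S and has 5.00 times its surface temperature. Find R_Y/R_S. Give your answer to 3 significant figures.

24.0

L ∝ R²T⁴ gives R ∝ √L / T², so
R_Y/R_S = √(3.60×10^5) / (5.00)² = 600.0 / 25.00 = 24.00.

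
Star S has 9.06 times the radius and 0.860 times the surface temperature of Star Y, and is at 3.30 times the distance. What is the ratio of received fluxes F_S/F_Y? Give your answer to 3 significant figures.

4.12

L_S/L_Y = (R_S/R_Y)²(T_S/T_Y)⁴ = (9.06)² × (0.860)⁴ = 44.90.
F_S/F_Y = (L_S/L_Y)/(d_S/d_Y)² = 44.90 / (3.30)² = 4.123.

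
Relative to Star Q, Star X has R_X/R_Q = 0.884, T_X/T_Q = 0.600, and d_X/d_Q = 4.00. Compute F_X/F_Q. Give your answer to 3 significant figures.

L_X/L_Q = (R_X/R_Q)²(T_X/T_Q)⁴ = (0.884)² × (0.600)⁴ = 0.1013.
F_X/F_Q = (L_X/L_Q)/(d_X/d_Q)² = 0.1013 / (4.00)² = 0.006330.

0.00633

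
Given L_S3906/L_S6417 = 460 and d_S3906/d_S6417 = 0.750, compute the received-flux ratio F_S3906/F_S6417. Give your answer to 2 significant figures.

8.2×10^2

F = L/(4πd²), so F_S3906/F_S6417 = (L_S3906/L_S6417) / (d_S3906/d_S6417)²
= 460 / (0.750)² = 460 / 0.5625 = 817.8.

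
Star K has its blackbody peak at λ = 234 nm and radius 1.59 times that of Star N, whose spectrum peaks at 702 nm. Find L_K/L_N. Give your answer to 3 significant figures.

205

Wien's law gives T ∝ 1/λ_max, so T_K/T_N = λ_N/λ_K = 702/234 = 3.000.
Then L ∝ R²T⁴ gives L_K/L_N = (1.59)² × (3.000)⁴ = 2.528 × 81.00 = 204.8.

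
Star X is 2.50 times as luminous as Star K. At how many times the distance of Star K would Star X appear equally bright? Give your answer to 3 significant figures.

1.58

Equal flux requires L_X/d_X² = L_K/d_K², so d_X/d_K = √(L_X/L_K)
= √(2.50) = 1.581.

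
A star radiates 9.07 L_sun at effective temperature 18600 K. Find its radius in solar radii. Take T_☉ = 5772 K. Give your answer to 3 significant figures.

R/R_☉ = √(L/L_☉) / (T/T_☉)² = √(9.07) / (3.222)²
       = 3.012 / 10.38 = 0.2900.

0.290 solar radii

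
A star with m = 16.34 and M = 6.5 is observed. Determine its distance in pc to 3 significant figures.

m − M = 5 log₁₀(d/10 pc)
16.34 − (6.5) = 9.84 = 5 log₁₀(d/10)
d = 10 × 10^(9.84/5) = 10 × 10^1.968 = 929.0 pc.

929 pc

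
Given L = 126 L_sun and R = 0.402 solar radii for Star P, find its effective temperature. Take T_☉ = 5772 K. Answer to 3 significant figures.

T/T_☉ = (L/L_☉)^(1/4) / (R/R_☉)^(1/2)
T = 5772 × (126)^(1/4) / √(0.402) = 5772 × 3.350 / 0.6340 = 3.050×10^4 K.

3.05×10^4 K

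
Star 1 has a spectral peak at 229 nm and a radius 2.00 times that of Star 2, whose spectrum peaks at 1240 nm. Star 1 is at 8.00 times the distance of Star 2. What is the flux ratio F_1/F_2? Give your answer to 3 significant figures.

Wien's law: T_1/T_2 = λ_2/λ_1 = 1240/229 = 5.415.
L_1/L_2 = (R_1/R_2)²(T_1/T_2)⁴ = (2.00)²(5.415)⁴ = 3439.
F_1/F_2 = (L_1/L_2)/(d_1/d_2)² = 3439/(8.00)² = 53.73.

53.7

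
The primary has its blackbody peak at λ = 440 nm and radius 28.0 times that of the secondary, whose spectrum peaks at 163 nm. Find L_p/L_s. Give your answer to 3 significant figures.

Wien's law gives T ∝ 1/λ_max, so T_p/T_s = λ_s/λ_p = 163/440 = 0.3705.
Then L ∝ R²T⁴ gives L_p/L_s = (28.0)² × (0.3705)⁴ = 784.0 × 0.01883 = 14.77.

14.8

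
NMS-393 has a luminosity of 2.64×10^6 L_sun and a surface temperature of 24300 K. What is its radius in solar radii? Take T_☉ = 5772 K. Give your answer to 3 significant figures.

R/R_☉ = √(L/L_☉) / (T/T_☉)² = √(2.64×10^6) / (4.210)²
       = 1625 / 17.72 = 91.67.

91.7 solar radii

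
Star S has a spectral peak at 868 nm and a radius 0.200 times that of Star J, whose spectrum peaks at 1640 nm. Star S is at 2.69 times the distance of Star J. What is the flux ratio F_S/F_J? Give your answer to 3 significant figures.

0.0704

Wien's law: T_S/T_J = λ_J/λ_S = 1640/868 = 1.889.
L_S/L_J = (R_S/R_J)²(T_S/T_J)⁴ = (0.200)²(1.889)⁴ = 0.5097.
F_S/F_J = (L_S/L_J)/(d_S/d_J)² = 0.5097/(2.69)² = 0.07045.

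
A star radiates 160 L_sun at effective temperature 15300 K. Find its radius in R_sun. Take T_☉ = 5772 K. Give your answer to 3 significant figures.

R/R_☉ = √(L/L_☉) / (T/T_☉)² = √(160) / (2.651)²
       = 12.65 / 7.026 = 1.800.

1.80 R_sun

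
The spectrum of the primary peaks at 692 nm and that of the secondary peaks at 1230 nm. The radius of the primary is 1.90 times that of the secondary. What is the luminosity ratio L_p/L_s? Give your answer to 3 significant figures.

36.0

Wien's law gives T ∝ 1/λ_max, so T_p/T_s = λ_s/λ_p = 1230/692 = 1.777.
Then L ∝ R²T⁴ gives L_p/L_s = (1.90)² × (1.777)⁴ = 3.610 × 9.982 = 36.03.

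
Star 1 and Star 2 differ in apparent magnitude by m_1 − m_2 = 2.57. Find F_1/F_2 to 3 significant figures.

F_1/F_2 = 10^(−(m_1 − m_2)/2.5) = 10^(-2.57/2.5) = 10^-1.028 = 0.09376.

0.0938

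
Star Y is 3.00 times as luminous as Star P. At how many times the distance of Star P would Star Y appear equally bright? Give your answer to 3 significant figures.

Equal flux requires L_Y/d_Y² = L_P/d_P², so d_Y/d_P = √(L_Y/L_P)
= √(3.00) = 1.732.

1.73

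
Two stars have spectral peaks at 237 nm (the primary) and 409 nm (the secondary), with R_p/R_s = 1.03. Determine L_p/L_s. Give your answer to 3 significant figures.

Wien's law gives T ∝ 1/λ_max, so T_p/T_s = λ_s/λ_p = 409/237 = 1.726.
Then L ∝ R²T⁴ gives L_p/L_s = (1.03)² × (1.726)⁴ = 1.061 × 8.870 = 9.410.

9.41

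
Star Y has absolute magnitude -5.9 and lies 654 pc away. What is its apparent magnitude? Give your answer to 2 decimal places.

m = M + 5 log₁₀(d/10 pc) = -5.9 + 5 log₁₀(654/10)
  = -5.9 + 5 × 1.816 = -5.9 + 9.08 = 3.18.

3.18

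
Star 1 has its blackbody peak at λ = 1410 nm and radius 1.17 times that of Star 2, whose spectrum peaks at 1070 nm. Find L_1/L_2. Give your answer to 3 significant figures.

0.454

Wien's law gives T ∝ 1/λ_max, so T_1/T_2 = λ_2/λ_1 = 1070/1410 = 0.7589.
Then L ∝ R²T⁴ gives L_1/L_2 = (1.17)² × (0.7589)⁴ = 1.369 × 0.3316 = 0.4540.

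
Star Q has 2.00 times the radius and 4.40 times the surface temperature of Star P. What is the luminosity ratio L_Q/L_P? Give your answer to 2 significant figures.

1.5×10^3

From the Stefan–Boltzmann law, L ∝ R²T⁴, so
L_Q/L_P = (R_Q/R_P)² (T_Q/T_P)⁴ = (2.00)² × (4.40)⁴ = 4.000 × 374.8 = 1499.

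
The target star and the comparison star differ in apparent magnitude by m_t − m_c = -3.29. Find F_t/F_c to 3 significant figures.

F_t/F_c = 10^(−(m_t − m_c)/2.5) = 10^(3.29/2.5) = 10^1.316 = 20.70.

20.7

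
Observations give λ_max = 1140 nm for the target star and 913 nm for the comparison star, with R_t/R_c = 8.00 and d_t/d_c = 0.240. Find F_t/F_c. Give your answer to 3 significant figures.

Wien's law: T_t/T_c = λ_c/λ_t = 913/1140 = 0.8009.
L_t/L_c = (R_t/R_c)²(T_t/T_c)⁴ = (8.00)²(0.8009)⁴ = 26.33.
F_t/F_c = (L_t/L_c)/(d_t/d_c)² = 26.33/(0.240)² = 457.1.

457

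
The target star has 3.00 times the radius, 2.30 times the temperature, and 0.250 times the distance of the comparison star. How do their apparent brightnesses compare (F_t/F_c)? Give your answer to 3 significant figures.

L_t/L_c = (R_t/R_c)²(T_t/T_c)⁴ = (3.00)² × (2.30)⁴ = 251.9.
F_t/F_c = (L_t/L_c)/(d_t/d_c)² = 251.9 / (0.250)² = 4030.

4.03×10^3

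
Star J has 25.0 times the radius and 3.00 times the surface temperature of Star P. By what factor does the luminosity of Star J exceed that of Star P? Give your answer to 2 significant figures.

From the Stefan–Boltzmann law, L ∝ R²T⁴, so
L_J/L_P = (R_J/R_P)² (T_J/T_P)⁴ = (25.0)² × (3.00)⁴ = 625.0 × 81.00 = 5.062×10^4.

5.1×10^4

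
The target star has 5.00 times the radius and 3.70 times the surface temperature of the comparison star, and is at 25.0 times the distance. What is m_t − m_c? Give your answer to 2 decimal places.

-2.19

L_t/L_c = (5.00)²(3.70)⁴ = 4685.
F_t/F_c = (L_t/L_c)/(d_t/d_c)² = 4685/625.0 = 7.497.
m_t − m_c = −2.5 log₁₀(7.497) = -2.19.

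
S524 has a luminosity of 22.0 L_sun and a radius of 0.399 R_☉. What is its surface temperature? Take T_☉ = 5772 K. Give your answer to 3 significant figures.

1.98×10^4 K

T/T_☉ = (L/L_☉)^(1/4) / (R/R_☉)^(1/2)
T = 5772 × (22.0)^(1/4) / √(0.399) = 5772 × 2.166 / 0.6317 = 1.979×10^4 K.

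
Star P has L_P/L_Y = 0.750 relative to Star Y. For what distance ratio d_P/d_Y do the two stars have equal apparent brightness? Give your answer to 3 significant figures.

Equal flux requires L_P/d_P² = L_Y/d_Y², so d_P/d_Y = √(L_P/L_Y)
= √(0.750) = 0.8660.

0.866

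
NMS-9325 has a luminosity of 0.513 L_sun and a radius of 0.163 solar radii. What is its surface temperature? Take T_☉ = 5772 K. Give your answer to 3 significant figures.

T/T_☉ = (L/L_☉)^(1/4) / (R/R_☉)^(1/2)
T = 5772 × (0.513)^(1/4) / √(0.163) = 5772 × 0.8463 / 0.4037 = 1.210×10^4 K.

1.21×10^4 K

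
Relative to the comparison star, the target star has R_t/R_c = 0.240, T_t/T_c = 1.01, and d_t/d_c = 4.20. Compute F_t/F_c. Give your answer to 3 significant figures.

0.00340

L_t/L_c = (R_t/R_c)²(T_t/T_c)⁴ = (0.240)² × (1.01)⁴ = 0.05994.
F_t/F_c = (L_t/L_c)/(d_t/d_c)² = 0.05994 / (4.20)² = 0.003398.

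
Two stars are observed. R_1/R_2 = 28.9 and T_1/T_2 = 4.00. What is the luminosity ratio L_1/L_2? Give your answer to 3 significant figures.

2.14×10^5

From the Stefan–Boltzmann law, L ∝ R²T⁴, so
L_1/L_2 = (R_1/R_2)² (T_1/T_2)⁴ = (28.9)² × (4.00)⁴ = 835.2 × 256.0 = 2.138×10^5.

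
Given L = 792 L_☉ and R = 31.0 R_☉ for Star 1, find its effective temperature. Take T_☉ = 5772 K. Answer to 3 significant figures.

5.50×10^3 K

T/T_☉ = (L/L_☉)^(1/4) / (R/R_☉)^(1/2)
T = 5772 × (792)^(1/4) / √(31.0) = 5772 × 5.305 / 5.568 = 5500 K.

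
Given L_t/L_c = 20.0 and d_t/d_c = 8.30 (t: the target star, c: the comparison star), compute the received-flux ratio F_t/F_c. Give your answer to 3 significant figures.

0.290

F = L/(4πd²), so F_t/F_c = (L_t/L_c) / (d_t/d_c)²
= 20.0 / (8.30)² = 20.0 / 68.89 = 0.2903.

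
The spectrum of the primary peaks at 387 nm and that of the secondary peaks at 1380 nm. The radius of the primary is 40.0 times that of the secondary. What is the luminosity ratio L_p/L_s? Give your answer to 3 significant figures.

Wien's law gives T ∝ 1/λ_max, so T_p/T_s = λ_s/λ_p = 1380/387 = 3.566.
Then L ∝ R²T⁴ gives L_p/L_s = (40.0)² × (3.566)⁴ = 1600 × 161.7 = 2.587×10^5.

2.59×10^5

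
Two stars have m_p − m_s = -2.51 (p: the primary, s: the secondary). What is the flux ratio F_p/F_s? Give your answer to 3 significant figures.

10.1

F_p/F_s = 10^(−(m_p − m_s)/2.5) = 10^(2.51/2.5) = 10^1.004 = 10.09.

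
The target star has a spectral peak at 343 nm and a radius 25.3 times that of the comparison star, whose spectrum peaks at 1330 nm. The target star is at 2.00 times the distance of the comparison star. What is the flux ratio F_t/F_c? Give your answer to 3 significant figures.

Wien's law: T_t/T_c = λ_c/λ_t = 1330/343 = 3.878.
L_t/L_c = (R_t/R_c)²(T_t/T_c)⁴ = (25.3)²(3.878)⁴ = 1.447×10^5.
F_t/F_c = (L_t/L_c)/(d_t/d_c)² = 1.447×10^5/(2.00)² = 3.618×10^4.

3.62×10^4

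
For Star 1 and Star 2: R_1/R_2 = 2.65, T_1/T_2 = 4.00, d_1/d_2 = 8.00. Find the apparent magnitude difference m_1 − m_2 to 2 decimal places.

L_1/L_2 = (2.65)²(4.00)⁴ = 1798.
F_1/F_2 = (L_1/L_2)/(d_1/d_2)² = 1798/64.00 = 28.09.
m_1 − m_2 = −2.5 log₁₀(28.09) = -3.62.

-3.62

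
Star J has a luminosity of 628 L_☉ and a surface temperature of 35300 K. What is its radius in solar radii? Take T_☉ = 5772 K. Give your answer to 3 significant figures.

0.670 solar radii

R/R_☉ = √(L/L_☉) / (T/T_☉)² = √(628) / (6.116)²
       = 25.06 / 37.40 = 0.6700.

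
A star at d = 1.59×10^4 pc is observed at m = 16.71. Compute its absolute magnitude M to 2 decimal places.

0.70

M = m − 5 log₁₀(d/10 pc) = 16.71 − 5 log₁₀(1.59×10^4/10)
  = 16.71 − 5 × 3.201 = 16.71 − 16.01 = 0.70.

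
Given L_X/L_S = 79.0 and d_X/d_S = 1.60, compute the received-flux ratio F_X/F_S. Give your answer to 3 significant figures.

30.9

F = L/(4πd²), so F_X/F_S = (L_X/L_S) / (d_X/d_S)²
= 79.0 / (1.60)² = 79.0 / 2.560 = 30.86.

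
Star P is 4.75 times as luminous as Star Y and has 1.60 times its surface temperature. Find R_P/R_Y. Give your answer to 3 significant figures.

0.851

L ∝ R²T⁴ gives R ∝ √L / T², so
R_P/R_Y = √(4.75) / (1.60)² = 2.179 / 2.560 = 0.8513.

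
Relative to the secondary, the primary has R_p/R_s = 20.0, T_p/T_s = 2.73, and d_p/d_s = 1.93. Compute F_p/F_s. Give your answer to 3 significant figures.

L_p/L_s = (R_p/R_s)²(T_p/T_s)⁴ = (20.0)² × (2.73)⁴ = 2.222×10^4.
F_p/F_s = (L_p/L_s)/(d_p/d_s)² = 2.222×10^4 / (1.93)² = 5965.

5.96×10^3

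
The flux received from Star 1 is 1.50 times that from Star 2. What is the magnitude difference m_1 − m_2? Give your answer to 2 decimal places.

m_1 − m_2 = −2.5 log₁₀(F_1/F_2) = −2.5 log₁₀(1.50) = −2.5 × (0.176) = -0.440.

-0.44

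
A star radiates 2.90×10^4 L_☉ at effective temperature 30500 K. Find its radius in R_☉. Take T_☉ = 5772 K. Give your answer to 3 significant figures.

6.10 R_☉

R/R_☉ = √(L/L_☉) / (T/T_☉)² = √(2.90×10^4) / (5.284)²
       = 170.3 / 27.92 = 6.099.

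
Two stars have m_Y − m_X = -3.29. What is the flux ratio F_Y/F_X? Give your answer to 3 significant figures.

F_Y/F_X = 10^(−(m_Y − m_X)/2.5) = 10^(3.29/2.5) = 10^1.316 = 20.70.

20.7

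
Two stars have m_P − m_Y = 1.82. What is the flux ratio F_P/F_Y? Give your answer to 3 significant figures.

0.187

F_P/F_Y = 10^(−(m_P − m_Y)/2.5) = 10^(-1.82/2.5) = 10^-0.728 = 0.1871.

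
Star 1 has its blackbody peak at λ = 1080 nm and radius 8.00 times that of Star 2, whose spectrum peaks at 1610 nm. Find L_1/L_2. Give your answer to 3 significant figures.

Wien's law gives T ∝ 1/λ_max, so T_1/T_2 = λ_2/λ_1 = 1610/1080 = 1.491.
Then L ∝ R²T⁴ gives L_1/L_2 = (8.00)² × (1.491)⁴ = 64.00 × 4.939 = 316.1.

316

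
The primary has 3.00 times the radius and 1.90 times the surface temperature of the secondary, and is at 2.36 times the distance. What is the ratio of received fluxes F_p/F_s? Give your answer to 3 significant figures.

21.1

L_p/L_s = (R_p/R_s)²(T_p/T_s)⁴ = (3.00)² × (1.90)⁴ = 117.3.
F_p/F_s = (L_p/L_s)/(d_p/d_s)² = 117.3 / (2.36)² = 21.06.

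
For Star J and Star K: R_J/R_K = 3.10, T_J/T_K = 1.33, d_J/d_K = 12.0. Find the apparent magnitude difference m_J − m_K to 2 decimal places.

L_J/L_K = (3.10)²(1.33)⁴ = 30.07.
F_J/F_K = (L_J/L_K)/(d_J/d_K)² = 30.07/144.0 = 0.2088.
m_J − m_K = −2.5 log₁₀(0.2088) = 1.70.

1.70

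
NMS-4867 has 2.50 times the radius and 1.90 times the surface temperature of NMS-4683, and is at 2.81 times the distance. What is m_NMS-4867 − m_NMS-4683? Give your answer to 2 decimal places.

-2.53

L_NMS-4867/L_NMS-4683 = (2.50)²(1.90)⁴ = 81.45.
F_NMS-4867/F_NMS-4683 = (L_NMS-4867/L_NMS-4683)/(d_NMS-4867/d_NMS-4683)² = 81.45/7.896 = 10.32.
m_NMS-4867 − m_NMS-4683 = −2.5 log₁₀(10.32) = -2.53.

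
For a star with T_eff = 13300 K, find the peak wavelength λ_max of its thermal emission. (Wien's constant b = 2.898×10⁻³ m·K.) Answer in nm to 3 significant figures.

218 nm

λ_max = b/T = 2.898×10⁻³ / 13300 = 2.18×10^-7 m = 217.9 nm.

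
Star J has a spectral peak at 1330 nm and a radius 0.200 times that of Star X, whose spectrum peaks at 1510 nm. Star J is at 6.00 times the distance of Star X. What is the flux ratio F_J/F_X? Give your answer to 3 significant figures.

0.00185

Wien's law: T_J/T_X = λ_X/λ_J = 1510/1330 = 1.135.
L_J/L_X = (R_J/R_X)²(T_J/T_X)⁴ = (0.200)²(1.135)⁴ = 0.06646.
F_J/F_X = (L_J/L_X)/(d_J/d_X)² = 0.06646/(6.00)² = 0.001846.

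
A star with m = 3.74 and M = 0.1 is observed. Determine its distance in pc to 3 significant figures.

53.5 pc

m − M = 5 log₁₀(d/10 pc)
3.74 − (0.1) = 3.64 = 5 log₁₀(d/10)
d = 10 × 10^(3.64/5) = 10 × 10^0.728 = 53.46 pc.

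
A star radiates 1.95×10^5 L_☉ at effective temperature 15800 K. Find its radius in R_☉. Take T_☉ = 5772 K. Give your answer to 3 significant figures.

58.9 R_☉

R/R_☉ = √(L/L_☉) / (T/T_☉)² = √(1.95×10^5) / (2.737)²
       = 441.6 / 7.493 = 58.93.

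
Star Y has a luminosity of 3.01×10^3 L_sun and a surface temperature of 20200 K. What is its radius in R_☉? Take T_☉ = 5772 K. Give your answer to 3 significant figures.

R/R_☉ = √(L/L_☉) / (T/T_☉)² = √(3.01×10^3) / (3.500)²
       = 54.86 / 12.25 = 4.480.

4.48 R_☉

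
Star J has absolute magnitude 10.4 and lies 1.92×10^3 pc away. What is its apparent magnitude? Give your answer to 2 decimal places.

m = M + 5 log₁₀(d/10 pc) = 10.4 + 5 log₁₀(1.92×10^3/10)
  = 10.4 + 5 × 2.283 = 10.4 + 11.42 = 21.82.

21.82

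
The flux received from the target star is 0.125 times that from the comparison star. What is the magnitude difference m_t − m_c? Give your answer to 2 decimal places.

2.26

m_t − m_c = −2.5 log₁₀(F_t/F_c) = −2.5 log₁₀(0.125) = −2.5 × (-0.903) = 2.258.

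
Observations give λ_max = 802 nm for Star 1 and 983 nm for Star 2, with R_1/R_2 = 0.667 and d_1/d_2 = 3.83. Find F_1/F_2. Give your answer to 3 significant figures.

0.0684

Wien's law: T_1/T_2 = λ_2/λ_1 = 983/802 = 1.226.
L_1/L_2 = (R_1/R_2)²(T_1/T_2)⁴ = (0.667)²(1.226)⁴ = 1.004.
F_1/F_2 = (L_1/L_2)/(d_1/d_2)² = 1.004/(3.83)² = 0.06845.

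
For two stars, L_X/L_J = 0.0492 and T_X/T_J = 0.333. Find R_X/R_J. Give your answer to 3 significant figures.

2.00

L ∝ R²T⁴ gives R ∝ √L / T², so
R_X/R_J = √(0.0492) / (0.333)² = 0.2218 / 0.1109 = 2.000.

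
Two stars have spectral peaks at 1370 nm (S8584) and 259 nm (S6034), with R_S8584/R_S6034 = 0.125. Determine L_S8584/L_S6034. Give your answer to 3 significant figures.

Wien's law gives T ∝ 1/λ_max, so T_S8584/T_S6034 = λ_S6034/λ_S8584 = 259/1370 = 0.1891.
Then L ∝ R²T⁴ gives L_S8584/L_S6034 = (0.125)² × (0.1891)⁴ = 0.01562 × 0.001277 = 1.996×10^-5.

2.00×10^-5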